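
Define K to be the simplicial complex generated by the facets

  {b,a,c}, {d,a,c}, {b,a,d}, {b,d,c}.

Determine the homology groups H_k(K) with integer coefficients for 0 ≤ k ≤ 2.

We work with the vertex ordering a < b < c < d. The simplices of K, each written with vertices in increasing order, are:

  0-simplices (4): a, b, c, d
  1-simplices (6): ab, ac, ad, bc, bd, cd
  2-simplices (4): abc, abd, acd, bcd

Hence C_0 ≅ Z^4, C_1 ≅ Z^6, C_2 ≅ Z^4.

The boundary map ∂_1: C_1 → C_0 is given by ∂[p,q] = [q] − [p]. For instance
  ∂bd = d − b.
The resulting 4×6 matrix has rank 3, and its Smith normal form has invariant factors (1,1,1).

∂_2: C_2 → C_1 sends each 2-simplex [p,q,r] to [q,r] − [p,r] + [p,q]. For instance
  ∂bcd = cd − bd + bc,
  ∂abc = bc − ac + ab.
The 6×4 boundary matrix has rank 3 and Smith normal form diag(1,1,1).

From H_k ≅ ker(∂_k) / im(∂_{k+1}) we obtain:

  H_0: rank C_0 − rank ∂_1 = 4 − 3 = 1, and the invariant factors of ∂_1 are all 1, so H_0 ≅ Z.
  H_1: rank ker ∂_1 − rank ∂_2 = (6 − 3) − 3 = 0, and the invariant factors of ∂_2 are all 1, so H_1 ≅ 0.
  H_2: rank ker ∂_2 − rank ∂_3 = (4 − 3) − 0 = 1, and there is no ∂_3, so H_2 ≅ Z.

(K is a triangulation of the 2-sphere S^2.)

H_0 ≅ Z,  H_1 = 0,  H_2 ≅ Z.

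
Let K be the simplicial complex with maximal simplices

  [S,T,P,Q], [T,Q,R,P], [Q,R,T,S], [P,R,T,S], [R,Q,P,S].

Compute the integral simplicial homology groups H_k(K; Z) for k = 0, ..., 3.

H_0 = Z,  H_1 = 0,  H_2 = 0,  H_3 = Z.

Take the total order P < Q < R < S < T on the vertex set. Then K (dimension 3) consists of the simplices:

  0-simplices (5): P, Q, R, S, T
  1-simplices (10): PQ, PR, PS, PT, QR, QS, QT, RS, RT, ST
  2-simplices (10): PQR, PQS, PQT, PRS, PRT, PST, QRS, QRT, QST, RST
  3-simplices (5): PQRS, PQRT, PQST, PRST, QRST

giving chain groups C_0 ≅ Z^5, C_1 ≅ Z^10, C_2 ≅ Z^10, C_3 ≅ Z^5.

Boundary ∂_1: C_1 → C_0 is given by ∂[p,q] = [q] − [p]. For instance
  ∂PT = T − P.
The 5×10 boundary matrix has rank 4 and Smith normal form diag(1,1,1,1).

Boundary ∂_2: C_2 → C_1 sends each 2-simplex [p,q,r] to [q,r] − [p,r] + [p,q]. For instance
  ∂QST = ST − QT + QS,
  ∂PRS = RS − PS + PR.
The 10×10 boundary matrix has rank 6 and Smith normal form diag(1,1,1,1,1,1).

The boundary map ∂_3: C_3 → C_2 sends each 3-simplex σ to the alternating sum Σ_i (−1)^i (σ with its i-th vertex removed). For instance
  ∂PRST = RST − PST + PRT − PRS,
  ∂QRST = RST − QST + QRT − QRS.
The resulting 10×5 matrix has rank 4, and its Smith normal form has invariant factors (1,1,1,1).

Reading off H_k = ker ∂_k / im ∂_{k+1}:

  H_0: rank C_0 − rank ∂_1 = 5 − 4 = 1, and the invariant factors of ∂_1 are all 1, so H_0 ≅ Z.
  H_1: rank ker ∂_1 − rank ∂_2 = (10 − 4) − 6 = 0, and the invariant factors of ∂_2 are all 1, so H_1 ≅ 0.
  H_2: rank ker ∂_2 − rank ∂_3 = (10 − 6) − 4 = 0, and the invariant factors of ∂_3 are all 1, so H_2 ≅ 0.
  H_3: rank ker ∂_3 − rank ∂_4 = (5 − 4) − 0 = 1, and there is no ∂_4, so H_3 ≅ Z.

(K is a triangulation of the 3-sphere S^3.)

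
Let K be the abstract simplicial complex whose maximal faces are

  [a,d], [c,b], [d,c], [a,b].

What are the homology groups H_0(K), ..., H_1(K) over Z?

Order the vertices as a < b < c < d. Listing each simplex with vertices in this order, K has dimension 1 with simplices:

  0-simplices (4): a, b, c, d
  1-simplices (4): ab, ad, bc, cd

so the chain groups are C_0 ≅ Z^4, C_1 ≅ Z^4.

∂_1: C_1 → C_0 maps an edge to its endpoints' difference, ∂[p,q] = q − p. For instance
  ∂ab = b − a.
This gives a 4×4 integer matrix of rank 3; reducing to Smith normal form yields diagonal entries (1,1,1).

Now H_k = ker ∂_k / im ∂_{k+1}, so:

  H_0: rank C_0 − rank ∂_1 = 4 − 3 = 1, and the invariant factors of ∂_1 are all 1, so H_0 = Z.
  H_1: rank ker ∂_1 − rank ∂_2 = (4 − 3) − 0 = 1, and there is no ∂_2, so H_1 = Z.

H_0 = Z,  H_1 = Z.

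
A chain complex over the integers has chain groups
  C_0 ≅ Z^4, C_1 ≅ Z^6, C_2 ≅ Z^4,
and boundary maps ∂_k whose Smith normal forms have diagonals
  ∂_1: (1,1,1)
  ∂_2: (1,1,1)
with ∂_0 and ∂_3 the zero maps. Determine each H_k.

H_0: b_0 = 4 − 0 − 3 = 1; torsion from ∂_1 factors > 1: none. So H_0 = Z.
H_1: b_1 = 6 − 3 − 3 = 0; torsion from ∂_2 factors > 1: none. So H_1 = 0.
H_2: b_2 = 4 − 3 − 0 = 1; torsion from ∂_3 factors > 1: none. So H_2 = Z.

H_0 = Z,  H_1 = 0,  H_2 = Z.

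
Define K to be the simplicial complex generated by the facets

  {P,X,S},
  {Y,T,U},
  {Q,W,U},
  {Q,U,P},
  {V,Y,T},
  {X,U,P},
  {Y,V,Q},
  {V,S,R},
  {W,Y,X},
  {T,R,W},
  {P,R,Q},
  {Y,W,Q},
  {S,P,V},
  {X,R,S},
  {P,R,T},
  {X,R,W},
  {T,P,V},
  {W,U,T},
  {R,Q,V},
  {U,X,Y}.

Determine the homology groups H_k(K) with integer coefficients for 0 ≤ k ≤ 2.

Take the total order P < Q < R < S < T < U < V < W < X < Y on the vertex set. Then K (dimension 2) consists of the simplices:

  0-simplices (10): P, Q, R, S, T, U, V, W, X, Y
  1-simplices (30): PQ, PR, PS, PT, PU, PV, PX, QR, QU, QV, QW, QY, RS, RT, RV, RW, RX, SV, SX, TU, TV, TW, TY, UW, UX, UY, VY, WX, WY, XY
  2-simplices (20): PQR, PQU, PRT, PSV, PSX, PTV, PUX, QRV, QUW, QVY, QWY, RSV, RSX, RTW, RWX, TUW, TUY, TVY, UXY, WXY

so the chain groups are C_0 ≅ Z^10, C_1 ≅ Z^30, C_2 ≅ Z^20.

Boundary ∂_1: C_1 → C_0 is given by ∂[p,q] = [q] − [p]. For instance
  ∂QU = U − Q.
This gives a 10×30 integer matrix of rank 9; reducing to Smith normal form yields diagonal entries (1,1,1,1,1,1,1,1,1).

Boundary ∂_2: C_2 → C_1 maps a triangle to the signed sum of its edges. For instance
  ∂QVY = VY − QY + QV,
  ∂TUY = UY − TY + TU.
The 30×20 boundary matrix has rank 20 and Smith normal form diag(1,1,1,1,1,1,1,1,1,1,1,1,1,1,1,1,1,1,1,2).

Computing H_k = (kernel of ∂_k) / (image of ∂_{k+1}):

  H_0: rank C_0 − rank ∂_1 = 10 − 9 = 1, and the invariant factors of ∂_1 are all 1, so H_0 ≅ Z.
  H_1: rank ker ∂_1 − rank ∂_2 = (30 − 9) − 20 = 1, and ∂_2 has invariant factor 2 > 1, so H_1 ≅ Z ⊕ Z_2.
  H_2: rank ker ∂_2 − rank ∂_3 = (20 − 20) − 0 = 0, and there is no ∂_3, so H_2 ≅ 0.

H_0 = Z,  H_1 = Z ⊕ Z_2,  H_2 = 0.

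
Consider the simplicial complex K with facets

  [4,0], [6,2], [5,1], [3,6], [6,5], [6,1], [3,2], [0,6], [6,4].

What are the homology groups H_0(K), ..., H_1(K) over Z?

H_0 = Z,  H_1 = Z^3.

Fix the vertex order 0 < 1 < 2 < 3 < 4 < 5 < 6 and write every simplex with vertices in increasing order. Then dim K = 1 and the simplices of K are:

  0-simplices (7): [0], [1], [2], [3], [4], [5], [6]
  1-simplices (9): [0,4], [0,6], [1,5], [1,6], [2,3], [2,6], [3,6], [4,6], [5,6]

so the chain groups are C_0 ≅ Z^7, C_1 ≅ Z^9.

Boundary ∂_1: C_1 → C_0 sends each edge [p,q] (with p < q) to q − p. For instance
  ∂[2,3] = [3] − [2].
The 7×9 boundary matrix has rank 6 and Smith normal form diag(1,1,1,1,1,1).

Reading off H_k = ker ∂_k / im ∂_{k+1}:

  H_0: rank C_0 − rank ∂_1 = 7 − 6 = 1, and the invariant factors of ∂_1 are all 1, so H_0 = Z.
  H_1: rank ker ∂_1 − rank ∂_2 = (9 − 6) − 0 = 3, and there is no ∂_2, so H_1 = Z^3.

As a check, the Euler characteristic is 7 − 9 = -2, which agrees with 1 − 3 = -2.
(K is a triangulation of a wedge of 3 circles.)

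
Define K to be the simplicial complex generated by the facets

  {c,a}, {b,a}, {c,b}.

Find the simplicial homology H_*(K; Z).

H_0 ≅ Z,  H_1 ≅ Z.

Fix the vertex order a < b < c and write every simplex with vertices in increasing order. Then dim K = 1 and the simplices of K are:

  0-simplices (3): a, b, c
  1-simplices (3): ab, ac, bc

Hence C_0 ≅ Z^3, C_1 ≅ Z^3.

Boundary ∂_1: C_1 → C_0 sends each edge [p,q] (with p < q) to q − p. For instance
  ∂bc = c − b.
This gives a 3×3 integer matrix of rank 2; reducing to Smith normal form yields diagonal entries (1,1).

Reading off H_k = ker ∂_k / im ∂_{k+1}:

  H_0: rank C_0 − rank ∂_1 = 3 − 2 = 1, and the invariant factors of ∂_1 are all 1, so H_0 = Z.
  H_1: rank ker ∂_1 − rank ∂_2 = (3 − 2) − 0 = 1, and there is no ∂_2, so H_1 = Z.

As a check, the Euler characteristic is 3 − 3 = 0, which agrees with 1 − 1 = 0.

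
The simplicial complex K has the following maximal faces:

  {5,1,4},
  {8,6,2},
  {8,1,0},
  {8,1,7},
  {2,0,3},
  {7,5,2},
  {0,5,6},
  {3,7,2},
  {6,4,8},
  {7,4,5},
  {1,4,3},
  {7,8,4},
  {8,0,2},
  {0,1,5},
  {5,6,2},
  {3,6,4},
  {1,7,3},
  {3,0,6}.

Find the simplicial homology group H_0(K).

Take the total order 0 < 1 < 2 < 3 < 4 < 5 < 6 < 7 < 8 on the vertex set. Then K (dimension 2) consists of the simplices:

  0-simplices (9): [0], [1], [2], [3], [4], [5], [6], [7], [8]
  1-simplices (27): (27 of them)
  2-simplices (18): [0,1,5], [0,1,8], [0,2,3], [0,2,8], [0,3,6], [0,5,6], [1,3,4], [1,3,7], [1,4,5], [1,7,8], [2,3,7], [2,5,6], [2,5,7], [2,6,8], [3,4,6], [4,5,7], [4,6,8], [4,7,8]

so the chain groups are C_0 ≅ Z^9, C_1 ≅ Z^27, C_2 ≅ Z^18.

Boundary ∂_1: C_1 → C_0 maps an edge to its endpoints' difference, ∂[p,q] = q − p.
As a 9×27 matrix over Z this has rank 8, with invariant factors (1,1,1,1,1,1,1,1).

The boundary map ∂_2: C_2 → C_1 sends each 2-simplex [p,q,r] to [q,r] − [p,r] + [p,q]. For instance
  ∂[4,6,8] = [6,8] − [4,8] + [4,6],
  ∂[0,1,8] = [1,8] − [0,8] + [0,1].
As a 27×18 matrix over Z this has rank 18, with invariant factors (1,1,1,1,1,1,1,1,1,1,1,1,1,1,1,1,1,2).

Now H_k = ker ∂_k / im ∂_{k+1}, so:

  H_0: rank C_0 − rank ∂_1 = 9 − 8 = 1, and the invariant factors of ∂_1 are all 1, so H_0 ≅ Z.

(K is a triangulation of the Klein bottle.)

H_0 = Z.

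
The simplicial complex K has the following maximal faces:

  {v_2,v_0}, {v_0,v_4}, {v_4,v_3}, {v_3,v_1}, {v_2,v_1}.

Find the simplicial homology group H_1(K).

H_1 ≅ Z.

Take the total order v_0 < v_1 < v_2 < v_3 < v_4 on the vertex set. Then K (dimension 1) consists of the simplices:

  0-simplices (5): [v_0], [v_1], [v_2], [v_3], [v_4]
  1-simplices (5): [v_0,v_2], [v_0,v_4], [v_1,v_2], [v_1,v_3], [v_3,v_4]

Hence C_0 ≅ Z^5, C_1 ≅ Z^5.

Boundary ∂_1: C_1 → C_0 maps an edge to its endpoints' difference, ∂[p,q] = q − p. For instance
  ∂[v_1,v_2] = [v_2] − [v_1].
The 5×5 boundary matrix has rank 4 and Smith normal form diag(1,1,1,1).

Reading off H_k = ker ∂_k / im ∂_{k+1}:

  H_1: rank ker ∂_1 − rank ∂_2 = (5 − 4) − 0 = 1, and there is no ∂_2, so H_1 = Z.

(K is a triangulation of the circle S^1.)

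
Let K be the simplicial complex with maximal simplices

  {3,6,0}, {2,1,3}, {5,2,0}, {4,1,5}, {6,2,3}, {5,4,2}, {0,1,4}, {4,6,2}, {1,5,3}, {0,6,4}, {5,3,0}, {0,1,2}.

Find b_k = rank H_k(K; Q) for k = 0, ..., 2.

Fix the vertex order 0 < 1 < 2 < 3 < 4 < 5 < 6 and write every simplex with vertices in increasing order. Then dim K = 2 and the simplices of K are:

  0-simplices (7): [0], [1], [2], [3], [4], [5], [6]
  1-simplices (18): [0,1], [0,2], [0,3], [0,4], [0,5], [0,6], [1,2], [1,3], [1,4], [1,5], [2,3], [2,4], [2,5], [2,6], [3,5], [3,6], [4,5], [4,6]
  2-simplices (12): [0,1,2], [0,1,4], [0,2,5], [0,3,5], [0,3,6], [0,4,6], [1,2,3], [1,3,5], [1,4,5], [2,3,6], [2,4,5], [2,4,6]

giving chain groups C_0 ≅ Z^7, C_1 ≅ Z^18, C_2 ≅ Z^12.

Boundary ∂_1: C_1 → C_0 sends each edge [p,q] (with p < q) to q − p.
This gives a 7×18 integer matrix of rank 6; reducing to Smith normal form yields diagonal entries (1,1,1,1,1,1).

Boundary ∂_2: C_2 → C_1 maps a triangle to the signed sum of its edges. For instance
  ∂[0,3,6] = [3,6] − [0,6] + [0,3],
  ∂[0,1,4] = [1,4] − [0,4] + [0,1].
The resulting 18×12 matrix has rank 12, and its Smith normal form has invariant factors (1,1,1,1,1,1,1,1,1,1,1,2).

Reading off H_k = ker ∂_k / im ∂_{k+1}:

  H_0: rank C_0 − rank ∂_1 = 7 − 6 = 1, and the invariant factors of ∂_1 are all 1, so H_0 = Z.
  H_1: rank ker ∂_1 − rank ∂_2 = (18 − 6) − 12 = 0, and ∂_2 has invariant factor 2 > 1, so H_1 = Z/2.
  H_2: rank ker ∂_2 − rank ∂_3 = (12 − 12) − 0 = 0, and there is no ∂_3, so H_2 = 0.

Hence the Betti numbers are b_0 = 1, b_1 = 0, b_2 = 0.

b_0 = 1, b_1 = 0, b_2 = 0.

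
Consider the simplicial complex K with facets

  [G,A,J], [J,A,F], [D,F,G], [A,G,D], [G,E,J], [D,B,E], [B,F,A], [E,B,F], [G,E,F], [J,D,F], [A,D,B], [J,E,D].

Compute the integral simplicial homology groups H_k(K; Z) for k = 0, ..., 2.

H_0 = Z,  H_1 = Z/2Z,  H_2 = 0.

Order the vertices as A < B < D < E < F < G < J. Listing each simplex with vertices in this order, K has dimension 2 with simplices:

  0-simplices (7): A, B, D, E, F, G, J
  1-simplices (18): AB, AD, AF, AG, AJ, BD, BE, BF, DE, DF, DG, DJ, EF, EG, EJ, FG, FJ, GJ
  2-simplices (12): ABD, ABF, ADG, AFJ, AGJ, BDE, BEF, DEJ, DFG, DFJ, EFG, EGJ

giving chain groups C_0 ≅ Z^7, C_1 ≅ Z^18, C_2 ≅ Z^12.

The boundary map ∂_1: C_1 → C_0 sends each edge [p,q] (with p < q) to q − p. For instance
  ∂BF = F − B.
The resulting 7×18 matrix has rank 6, and its Smith normal form has invariant factors (1,1,1,1,1,1).

∂_2: C_2 → C_1 acts by ∂[p,q,r] = [q,r] − [p,r] + [p,q]. For instance
  ∂ABD = BD − AD + AB,
  ∂BDE = DE − BE + BD.
This gives a 18×12 integer matrix of rank 12; reducing to Smith normal form yields diagonal entries (1,1,1,1,1,1,1,1,1,1,1,2).

Reading off H_k = ker ∂_k / im ∂_{k+1}:

  H_0: rank C_0 − rank ∂_1 = 7 − 6 = 1, and the invariant factors of ∂_1 are all 1, so H_0 ≅ Z.
  H_1: rank ker ∂_1 − rank ∂_2 = (18 − 6) − 12 = 0, and ∂_2 has invariant factor 2 > 1, so H_1 ≅ Z/2Z.
  H_2: rank ker ∂_2 − rank ∂_3 = (12 − 12) − 0 = 0, and there is no ∂_3, so H_2 ≅ 0.

As a check, the Euler characteristic is 7 − 18 + 12 = 1, which agrees with 1 − 0 + 0 = 1.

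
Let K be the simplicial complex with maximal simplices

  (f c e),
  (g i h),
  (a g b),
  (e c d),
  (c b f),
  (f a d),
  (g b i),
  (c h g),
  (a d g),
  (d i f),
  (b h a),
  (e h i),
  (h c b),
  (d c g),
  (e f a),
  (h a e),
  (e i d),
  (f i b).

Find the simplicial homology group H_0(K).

Fix the vertex order a < b < c < d < e < f < g < h < i and write every simplex with vertices in increasing order. Then dim K = 2 and the simplices of K are:

  0-simplices (9): a, b, c, d, e, f, g, h, i
  1-simplices (27): ab, ad, ae, af, ag, ah, bc, bf, bg, bh, bi, cd, ce, cf, cg, ch, de, df, dg, di, ef, eh, ei, fi, gh, gi, hi
  2-simplices (18): abg, abh, adf, adg, aef, aeh, bcf, bch, bfi, bgi, cde, cdg, cef, cgh, dei, dfi, ehi, ghi

so the chain groups are C_0 ≅ Z^9, C_1 ≅ Z^27, C_2 ≅ Z^18.

∂_1: C_1 → C_0 sends each edge [p,q] (with p < q) to q − p.
This gives a 9×27 integer matrix of rank 8; reducing to Smith normal form yields diagonal entries (1,1,1,1,1,1,1,1).

Boundary ∂_2: C_2 → C_1 sends each 2-simplex [p,q,r] to [q,r] − [p,r] + [p,q]. For instance
  ∂adf = df − af + ad,
  ∂dei = ei − di + de.
The resulting 27×18 matrix has rank 18, and its Smith normal form has invariant factors (1,1,1,1,1,1,1,1,1,1,1,1,1,1,1,1,1,2).

From H_k ≅ ker(∂_k) / im(∂_{k+1}) we obtain:

  H_0: rank C_0 − rank ∂_1 = 9 − 8 = 1, and the invariant factors of ∂_1 are all 1, so H_0 = Z.

(K is a triangulation of the Klein bottle.)

H_0 = Z.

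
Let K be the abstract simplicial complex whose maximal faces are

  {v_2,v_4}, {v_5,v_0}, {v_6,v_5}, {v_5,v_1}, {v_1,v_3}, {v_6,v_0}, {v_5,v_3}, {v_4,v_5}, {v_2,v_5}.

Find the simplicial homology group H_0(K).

Order the vertices as v_0 < v_1 < v_2 < v_3 < v_4 < v_5 < v_6. Listing each simplex with vertices in this order, K has dimension 1 with simplices:

  0-simplices (7): [v_0], [v_1], [v_2], [v_3], [v_4], [v_5], [v_6]
  1-simplices (9): [v_0,v_5], [v_0,v_6], [v_1,v_3], [v_1,v_5], [v_2,v_4], [v_2,v_5], [v_3,v_5], [v_4,v_5], [v_5,v_6]

giving chain groups C_0 ≅ Z^7, C_1 ≅ Z^9.

∂_1: C_1 → C_0 maps an edge to its endpoints' difference, ∂[p,q] = q − p. For instance
  ∂[v_2,v_5] = [v_5] − [v_2].
This gives a 7×9 integer matrix of rank 6; reducing to Smith normal form yields diagonal entries (1,1,1,1,1,1).

From H_k ≅ ker(∂_k) / im(∂_{k+1}) we obtain:

  H_0: rank C_0 − rank ∂_1 = 7 − 6 = 1, and the invariant factors of ∂_1 are all 1, so H_0 ≅ Z.

(K is a triangulation of a wedge of 3 circles.)

H_0 ≅ Z.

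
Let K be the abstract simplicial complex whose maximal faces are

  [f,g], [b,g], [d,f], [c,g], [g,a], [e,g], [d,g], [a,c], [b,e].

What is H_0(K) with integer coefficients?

Order the vertices as a < b < c < d < e < f < g. Listing each simplex with vertices in this order, K has dimension 1 with simplices:

  0-simplices (7): a, b, c, d, e, f, g
  1-simplices (9): ac, ag, be, bg, cg, df, dg, eg, fg

Hence C_0 ≅ Z^7, C_1 ≅ Z^9.

Boundary ∂_1: C_1 → C_0 sends each edge [p,q] (with p < q) to q − p. For instance
  ∂ac = c − a.
This gives a 7×9 integer matrix of rank 6; reducing to Smith normal form yields diagonal entries (1,1,1,1,1,1).

Now H_k = ker ∂_k / im ∂_{k+1}, so:

  H_0: rank C_0 − rank ∂_1 = 7 − 6 = 1, and the invariant factors of ∂_1 are all 1, so H_0 ≅ Z.

H_0 ≅ Z.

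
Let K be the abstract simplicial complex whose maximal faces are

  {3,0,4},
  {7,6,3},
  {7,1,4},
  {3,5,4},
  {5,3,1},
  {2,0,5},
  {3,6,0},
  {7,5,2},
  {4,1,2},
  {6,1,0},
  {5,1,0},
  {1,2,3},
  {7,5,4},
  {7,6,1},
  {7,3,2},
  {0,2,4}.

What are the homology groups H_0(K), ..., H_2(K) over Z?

H_0 = Z,  H_1 = Z^2,  H_2 = Z.

Order the vertices as 0 < 1 < 2 < 3 < 4 < 5 < 6 < 7. Listing each simplex with vertices in this order, K has dimension 2 with simplices:

  0-simplices (8): [0], [1], [2], [3], [4], [5], [6], [7]
  1-simplices (24): (24 of them)
  2-simplices (16): [0,1,5], [0,1,6], [0,2,4], [0,2,5], [0,3,4], [0,3,6], [1,2,3], [1,2,4], [1,3,5], [1,4,7], [1,6,7], [2,3,7], [2,5,7], [3,4,5], [3,6,7], [4,5,7]

so the chain groups are C_0 ≅ Z^8, C_1 ≅ Z^24, C_2 ≅ Z^16.

∂_1: C_1 → C_0 is given by ∂[p,q] = [q] − [p]. For instance
  ∂[1,5] = [5] − [1].
This gives a 8×24 integer matrix of rank 7; reducing to Smith normal form yields diagonal entries (1,1,1,1,1,1,1).

∂_2: C_2 → C_1 sends each 2-simplex [p,q,r] to [q,r] − [p,r] + [p,q]. For instance
  ∂[1,3,5] = [3,5] − [1,5] + [1,3],
  ∂[0,2,5] = [2,5] − [0,5] + [0,2].
The 24×16 boundary matrix has rank 15 and Smith normal form diag(1,1,1,1,1,1,1,1,1,1,1,1,1,1,1).

Reading off H_k = ker ∂_k / im ∂_{k+1}:

  H_0: rank C_0 − rank ∂_1 = 8 − 7 = 1, and the invariant factors of ∂_1 are all 1, so H_0 = Z.
  H_1: rank ker ∂_1 − rank ∂_2 = (24 − 7) − 15 = 2, and the invariant factors of ∂_2 are all 1, so H_1 = Z^2.
  H_2: rank ker ∂_2 − rank ∂_3 = (16 − 15) − 0 = 1, and there is no ∂_3, so H_2 = Z.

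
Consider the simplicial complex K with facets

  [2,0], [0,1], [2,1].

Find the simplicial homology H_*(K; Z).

K has 3 vertices, 3 edges.
rank ∂_0 = 0, rank ∂_1 = 2 ⇒ b_0 = 3 − 0 − 2 = 1; all invariant factors of ∂_1 are 1 so no torsion. So H_0 = Z.
rank ∂_1 = 2, rank ∂_2 = 0 ⇒ b_1 = 3 − 2 − 0 = 1. So H_1 = Z.

H_0 ≅ Z,  H_1 ≅ Z.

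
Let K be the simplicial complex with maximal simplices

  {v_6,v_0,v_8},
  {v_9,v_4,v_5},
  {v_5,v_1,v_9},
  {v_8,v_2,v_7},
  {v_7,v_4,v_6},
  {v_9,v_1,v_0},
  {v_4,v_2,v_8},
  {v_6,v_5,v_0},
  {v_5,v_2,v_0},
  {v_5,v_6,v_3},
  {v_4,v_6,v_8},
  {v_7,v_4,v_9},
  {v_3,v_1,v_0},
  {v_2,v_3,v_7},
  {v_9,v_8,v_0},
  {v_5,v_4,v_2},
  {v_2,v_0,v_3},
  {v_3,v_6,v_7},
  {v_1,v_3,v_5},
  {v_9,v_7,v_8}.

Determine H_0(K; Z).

We work with the vertex ordering v_0 < v_1 < v_2 < v_3 < v_4 < v_5 < v_6 < v_7 < v_8 < v_9. The simplices of K, each written with vertices in increasing order, are:

  0-simplices (10): [v_0], [v_1], [v_2], [v_3], [v_4], [v_5], [v_6], [v_7], [v_8], [v_9]
  1-simplices (30): (30 of them)
  2-simplices (20): (20 of them)

giving chain groups C_0 ≅ Z^10, C_1 ≅ Z^30, C_2 ≅ Z^20.

∂_1: C_1 → C_0 maps an edge to its endpoints' difference, ∂[p,q] = q − p. For instance
  ∂[v_0,v_5] = [v_5] − [v_0].
The resulting 10×30 matrix has rank 9, and its Smith normal form has invariant factors (1,1,1,1,1,1,1,1,1).

Boundary ∂_2: C_2 → C_1 maps a triangle to the signed sum of its edges. For instance
  ∂[v_4,v_6,v_7] = [v_6,v_7] − [v_4,v_7] + [v_4,v_6],
  ∂[v_0,v_1,v_9] = [v_1,v_9] − [v_0,v_9] + [v_0,v_1].
The resulting 30×20 matrix has rank 20, and its Smith normal form has invariant factors (1,1,1,1,1,1,1,1,1,1,1,1,1,1,1,1,1,1,1,2).

Reading off H_k = ker ∂_k / im ∂_{k+1}:

  H_0: rank C_0 − rank ∂_1 = 10 − 9 = 1, and the invariant factors of ∂_1 are all 1, so H_0 ≅ Z.

H_0 ≅ Z.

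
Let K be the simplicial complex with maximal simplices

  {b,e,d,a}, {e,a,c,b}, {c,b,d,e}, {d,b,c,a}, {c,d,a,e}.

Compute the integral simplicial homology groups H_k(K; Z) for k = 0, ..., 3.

We work with the vertex ordering a < b < c < d < e. The simplices of K, each written with vertices in increasing order, are:

  0-simplices (5): a, b, c, d, e
  1-simplices (10): ab, ac, ad, ae, bc, bd, be, cd, ce, de
  2-simplices (10): abc, abd, abe, acd, ace, ade, bcd, bce, bde, cde
  3-simplices (5): abcd, abce, abde, acde, bcde

giving chain groups C_0 ≅ Z^5, C_1 ≅ Z^10, C_2 ≅ Z^10, C_3 ≅ Z^5.

∂_1: C_1 → C_0 maps an edge to its endpoints' difference, ∂[p,q] = q − p. For instance
  ∂bc = c − b.
As a 5×10 matrix over Z this has rank 4, with invariant factors (1,1,1,1).

Boundary ∂_2: C_2 → C_1 acts by ∂[p,q,r] = [q,r] − [p,r] + [p,q]. For instance
  ∂abd = bd − ad + ab,
  ∂bde = de − be + bd.
The resulting 10×10 matrix has rank 6, and its Smith normal form has invariant factors (1,1,1,1,1,1).

Boundary ∂_3: C_3 → C_2 sends each 3-simplex σ to the alternating sum Σ_i (−1)^i (σ with its i-th vertex removed). For instance
  ∂abce = bce − ace + abe − abc,
  ∂abde = bde − ade + abe − abd.
This gives a 10×5 integer matrix of rank 4; reducing to Smith normal form yields diagonal entries (1,1,1,1).

Now H_k = ker ∂_k / im ∂_{k+1}, so:

  H_0: rank C_0 − rank ∂_1 = 5 − 4 = 1, and the invariant factors of ∂_1 are all 1, so H_0 ≅ Z.
  H_1: rank ker ∂_1 − rank ∂_2 = (10 − 4) − 6 = 0, and the invariant factors of ∂_2 are all 1, so H_1 ≅ 0.
  H_2: rank ker ∂_2 − rank ∂_3 = (10 − 6) − 4 = 0, and the invariant factors of ∂_3 are all 1, so H_2 ≅ 0.
  H_3: rank ker ∂_3 − rank ∂_4 = (5 − 4) − 0 = 1, and there is no ∂_4, so H_3 ≅ Z.

As a check, the Euler characteristic is 5 − 10 + 10 − 5 = 0, which agrees with 1 − 0 + 0 − 1 = 0.

H_0 = Z,  H_1 = 0,  H_2 = 0,  H_3 = Z.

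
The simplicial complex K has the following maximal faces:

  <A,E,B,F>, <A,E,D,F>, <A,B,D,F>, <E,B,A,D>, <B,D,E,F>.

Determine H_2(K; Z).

K has 5 vertices, 10 edges, 10 triangles, 5 3-simplices.
rank ∂_2 = 6, rank ∂_3 = 4 ⇒ b_2 = 10 − 6 − 4 = 0; all invariant factors of ∂_3 are 1 so no torsion. So H_2 ≅ 0.

H_2 ≅ 0.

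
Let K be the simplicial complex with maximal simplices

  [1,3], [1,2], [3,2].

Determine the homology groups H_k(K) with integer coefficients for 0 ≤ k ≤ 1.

Take the total order 1 < 2 < 3 on the vertex set. Then K (dimension 1) consists of the simplices:

  0-simplices (3): [1], [2], [3]
  1-simplices (3): [1,2], [1,3], [2,3]

giving chain groups C_0 ≅ Z^3, C_1 ≅ Z^3.

∂_1: C_1 → C_0 sends each edge [p,q] (with p < q) to q − p. For instance
  ∂[1,3] = [3] − [1].
As a 3×3 matrix over Z this has rank 2, with invariant factors (1,1).

Now H_k = ker ∂_k / im ∂_{k+1}, so:

  H_0: rank C_0 − rank ∂_1 = 3 − 2 = 1, and the invariant factors of ∂_1 are all 1, so H_0 ≅ Z.
  H_1: rank ker ∂_1 − rank ∂_2 = (3 − 2) − 0 = 1, and there is no ∂_2, so H_1 ≅ Z.

As a check, the Euler characteristic is 3 − 3 = 0, which agrees with 1 − 1 = 0.

H_0 ≅ Z,  H_1 ≅ Z.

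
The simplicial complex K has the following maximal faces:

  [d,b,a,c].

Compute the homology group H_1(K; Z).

Order the vertices as a < b < c < d. Listing each simplex with vertices in this order, K has dimension 3 with simplices:

  0-simplices (4): a, b, c, d
  1-simplices (6): ab, ac, ad, bc, bd, cd
  2-simplices (4): abc, abd, acd, bcd
  3-simplices (1): abcd

giving chain groups C_0 ≅ Z^4, C_1 ≅ Z^6, C_2 ≅ Z^4, C_3 ≅ Z^1.

∂_1: C_1 → C_0 is given by ∂[p,q] = [q] − [p].
As a 4×6 matrix over Z this has rank 3, with invariant factors (1,1,1).

The boundary map ∂_2: C_2 → C_1 acts by ∂[p,q,r] = [q,r] − [p,r] + [p,q]. For instance
  ∂acd = cd − ad + ac,
  ∂bcd = cd − bd + bc.
This gives a 6×4 integer matrix of rank 3; reducing to Smith normal form yields diagonal entries (1,1,1).

The boundary map ∂_3: C_3 → C_2 sends each 3-simplex σ to the alternating sum Σ_i (−1)^i (σ with its i-th vertex removed). For instance
  ∂abcd = bcd − acd + abd − abc.
As a 4×1 matrix over Z this has rank 1, with invariant factors (1).

Reading off H_k = ker ∂_k / im ∂_{k+1}:

  H_1: rank ker ∂_1 − rank ∂_2 = (6 − 3) − 3 = 0, and the invariant factors of ∂_2 are all 1, so H_1 ≅ 0.

H_1 ≅ 0.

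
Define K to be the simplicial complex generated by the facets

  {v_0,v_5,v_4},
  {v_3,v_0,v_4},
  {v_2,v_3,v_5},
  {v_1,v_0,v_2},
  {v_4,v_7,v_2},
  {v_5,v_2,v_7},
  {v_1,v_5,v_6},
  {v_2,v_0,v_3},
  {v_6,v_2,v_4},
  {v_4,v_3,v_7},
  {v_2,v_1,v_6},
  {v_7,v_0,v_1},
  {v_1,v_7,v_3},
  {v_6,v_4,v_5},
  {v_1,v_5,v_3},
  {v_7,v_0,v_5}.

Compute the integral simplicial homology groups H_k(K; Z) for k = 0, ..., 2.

H_0 = Z,  H_1 = Z^2,  H_2 = Z.

Fix the vertex order v_0 < v_1 < v_2 < v_3 < v_4 < v_5 < v_6 < v_7 and write every simplex with vertices in increasing order. Then dim K = 2 and the simplices of K are:

  0-simplices (8): [v_0], [v_1], [v_2], [v_3], [v_4], [v_5], [v_6], [v_7]
  1-simplices (24): (24 of them)
  2-simplices (16): (16 of them)

so the chain groups are C_0 ≅ Z^8, C_1 ≅ Z^24, C_2 ≅ Z^16.

∂_1: C_1 → C_0 sends each edge [p,q] (with p < q) to q − p. For instance
  ∂[v_0,v_1] = [v_1] − [v_0].
The resulting 8×24 matrix has rank 7, and its Smith normal form has invariant factors (1,1,1,1,1,1,1).

∂_2: C_2 → C_1 sends each 2-simplex [p,q,r] to [q,r] − [p,r] + [p,q]. For instance
  ∂[v_2,v_5,v_7] = [v_5,v_7] − [v_2,v_7] + [v_2,v_5],
  ∂[v_0,v_4,v_5] = [v_4,v_5] − [v_0,v_5] + [v_0,v_4].
As a 24×16 matrix over Z this has rank 15, with invariant factors (1,1,1,1,1,1,1,1,1,1,1,1,1,1,1).

From H_k ≅ ker(∂_k) / im(∂_{k+1}) we obtain:

  H_0: rank C_0 − rank ∂_1 = 8 − 7 = 1, and the invariant factors of ∂_1 are all 1, so H_0 = Z.
  H_1: rank ker ∂_1 − rank ∂_2 = (24 − 7) − 15 = 2, and the invariant factors of ∂_2 are all 1, so H_1 = Z^2.
  H_2: rank ker ∂_2 − rank ∂_3 = (16 − 15) − 0 = 1, and there is no ∂_3, so H_2 = Z.

As a check, the Euler characteristic is 8 − 24 + 16 = 0, which agrees with 1 − 2 + 1 = 0.
(K is a triangulation of the torus T^2.)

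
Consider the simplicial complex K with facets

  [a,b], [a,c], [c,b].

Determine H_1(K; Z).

Order the vertices as a < b < c. Listing each simplex with vertices in this order, K has dimension 1 with simplices:

  0-simplices (3): a, b, c
  1-simplices (3): ab, ac, bc

giving chain groups C_0 ≅ Z^3, C_1 ≅ Z^3.

∂_1: C_1 → C_0 is given by ∂[p,q] = [q] − [p].
The resulting 3×3 matrix has rank 2, and its Smith normal form has invariant factors (1,1).

Computing H_k = (kernel of ∂_k) / (image of ∂_{k+1}):

  H_1: rank ker ∂_1 − rank ∂_2 = (3 − 2) − 0 = 1, and there is no ∂_2, so H_1 = Z.

(K is a triangulation of the circle S^1.)

H_1 = Z.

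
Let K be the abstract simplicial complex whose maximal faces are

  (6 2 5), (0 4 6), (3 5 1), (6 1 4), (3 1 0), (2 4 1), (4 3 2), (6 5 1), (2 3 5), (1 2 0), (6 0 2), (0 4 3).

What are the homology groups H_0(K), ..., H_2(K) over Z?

Order the vertices as 0 < 1 < 2 < 3 < 4 < 5 < 6. Listing each simplex with vertices in this order, K has dimension 2 with simplices:

  0-simplices (7): [0], [1], [2], [3], [4], [5], [6]
  1-simplices (18): [0,1], [0,2], [0,3], [0,4], [0,6], [1,2], [1,3], [1,4], [1,5], [1,6], [2,3], [2,4], [2,5], [2,6], [3,4], [3,5], [4,6], [5,6]
  2-simplices (12): [0,1,2], [0,1,3], [0,2,6], [0,3,4], [0,4,6], [1,2,4], [1,3,5], [1,4,6], [1,5,6], [2,3,4], [2,3,5], [2,5,6]

so the chain groups are C_0 ≅ Z^7, C_1 ≅ Z^18, C_2 ≅ Z^12.

∂_1: C_1 → C_0 maps an edge to its endpoints' difference, ∂[p,q] = q − p. For instance
  ∂[2,6] = [6] − [2].
The 7×18 boundary matrix has rank 6 and Smith normal form diag(1,1,1,1,1,1).

∂_2: C_2 → C_1 maps a triangle to the signed sum of its edges. For instance
  ∂[1,4,6] = [4,6] − [1,6] + [1,4],
  ∂[1,2,4] = [2,4] − [1,4] + [1,2].
This gives a 18×12 integer matrix of rank 12; reducing to Smith normal form yields diagonal entries (1,1,1,1,1,1,1,1,1,1,1,2).

Reading off H_k = ker ∂_k / im ∂_{k+1}:

  H_0: rank C_0 − rank ∂_1 = 7 − 6 = 1, and the invariant factors of ∂_1 are all 1, so H_0 ≅ Z.
  H_1: rank ker ∂_1 − rank ∂_2 = (18 − 6) − 12 = 0, and ∂_2 has invariant factor 2 > 1, so H_1 ≅ Z/2.
  H_2: rank ker ∂_2 − rank ∂_3 = (12 − 12) − 0 = 0, and there is no ∂_3, so H_2 ≅ 0.

(K is a triangulation of the real projective plane RP^2.)

H_0 ≅ Z,  H_1 ≅ Z/2,  H_2 = 0.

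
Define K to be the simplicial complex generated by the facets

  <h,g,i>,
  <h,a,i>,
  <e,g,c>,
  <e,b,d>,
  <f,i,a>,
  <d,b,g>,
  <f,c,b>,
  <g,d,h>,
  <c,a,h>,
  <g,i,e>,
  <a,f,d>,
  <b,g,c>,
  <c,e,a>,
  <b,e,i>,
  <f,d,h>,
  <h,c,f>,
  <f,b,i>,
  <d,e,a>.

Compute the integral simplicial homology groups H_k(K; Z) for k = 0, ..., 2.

Take the total order a < b < c < d < e < f < g < h < i on the vertex set. Then K (dimension 2) consists of the simplices:

  0-simplices (9): a, b, c, d, e, f, g, h, i
  1-simplices (27): ac, ad, ae, af, ah, ai, bc, bd, be, bf, bg, bi, ce, cf, cg, ch, de, df, dg, dh, eg, ei, fh, fi, gh, gi, hi
  2-simplices (18): ace, ach, ade, adf, afi, ahi, bcf, bcg, bde, bdg, bei, bfi, ceg, cfh, dfh, dgh, egi, ghi

Hence C_0 ≅ Z^9, C_1 ≅ Z^27, C_2 ≅ Z^18.

∂_1: C_1 → C_0 maps an edge to its endpoints' difference, ∂[p,q] = q − p. For instance
  ∂gh = h − g.
The 9×27 boundary matrix has rank 8 and Smith normal form diag(1,1,1,1,1,1,1,1).

∂_2: C_2 → C_1 acts by ∂[p,q,r] = [q,r] − [p,r] + [p,q]. For instance
  ∂ceg = eg − cg + ce,
  ∂ace = ce − ae + ac.
The 27×18 boundary matrix has rank 18 and Smith normal form diag(1,1,1,1,1,1,1,1,1,1,1,1,1,1,1,1,1,2).

Now H_k = ker ∂_k / im ∂_{k+1}, so:

  H_0: rank C_0 − rank ∂_1 = 9 − 8 = 1, and the invariant factors of ∂_1 are all 1, so H_0 = Z.
  H_1: rank ker ∂_1 − rank ∂_2 = (27 − 8) − 18 = 1, and ∂_2 has invariant factor 2 > 1, so H_1 = Z ⊕ Z_2.
  H_2: rank ker ∂_2 − rank ∂_3 = (18 − 18) − 0 = 0, and there is no ∂_3, so H_2 = 0.

H_0 = Z,  H_1 = Z ⊕ Z_2,  H_2 = 0.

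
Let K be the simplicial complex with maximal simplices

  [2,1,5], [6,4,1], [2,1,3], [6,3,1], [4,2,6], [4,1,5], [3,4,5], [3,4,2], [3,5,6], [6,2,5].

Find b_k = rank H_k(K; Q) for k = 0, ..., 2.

Fix the vertex order 1 < 2 < 3 < 4 < 5 < 6 and write every simplex with vertices in increasing order. Then dim K = 2 and the simplices of K are:

  0-simplices (6): [1], [2], [3], [4], [5], [6]
  1-simplices (15): [1,2], [1,3], [1,4], [1,5], [1,6], [2,3], [2,4], [2,5], [2,6], [3,4], [3,5], [3,6], [4,5], [4,6], [5,6]
  2-simplices (10): [1,2,3], [1,2,5], [1,3,6], [1,4,5], [1,4,6], [2,3,4], [2,4,6], [2,5,6], [3,4,5], [3,5,6]

Hence C_0 ≅ Z^6, C_1 ≅ Z^15, C_2 ≅ Z^10.

The boundary map ∂_1: C_1 → C_0 sends each edge [p,q] (with p < q) to q − p. For instance
  ∂[1,6] = [6] − [1].
The 6×15 boundary matrix has rank 5 and Smith normal form diag(1,1,1,1,1).

Boundary ∂_2: C_2 → C_1 maps a triangle to the signed sum of its edges. For instance
  ∂[1,3,6] = [3,6] − [1,6] + [1,3],
  ∂[3,4,5] = [4,5] − [3,5] + [3,4].
The resulting 15×10 matrix has rank 10, and its Smith normal form has invariant factors (1,1,1,1,1,1,1,1,1,2).

From H_k ≅ ker(∂_k) / im(∂_{k+1}) we obtain:

  H_0: rank C_0 − rank ∂_1 = 6 − 5 = 1, and the invariant factors of ∂_1 are all 1, so H_0 ≅ Z.
  H_1: rank ker ∂_1 − rank ∂_2 = (15 − 5) − 10 = 0, and ∂_2 has invariant factor 2 > 1, so H_1 ≅ Z/2Z.
  H_2: rank ker ∂_2 − rank ∂_3 = (10 − 10) − 0 = 0, and there is no ∂_3, so H_2 ≅ 0.

(K is a triangulation of the real projective plane RP^2.)

Hence the Betti numbers are b_0 = 1, b_1 = 0, b_2 = 0.

b_0 = 1, b_1 = 0, b_2 = 0.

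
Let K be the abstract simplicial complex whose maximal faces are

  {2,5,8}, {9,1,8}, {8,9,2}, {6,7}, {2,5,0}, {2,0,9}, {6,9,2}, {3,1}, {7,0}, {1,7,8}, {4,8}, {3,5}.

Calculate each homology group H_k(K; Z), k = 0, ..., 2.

We work with the vertex ordering 0 < 1 < 2 < 3 < 4 < 5 < 6 < 7 < 8 < 9. The simplices of K, each written with vertices in increasing order, are:

  0-simplices (10): [0], [1], [2], [3], [4], [5], [6], [7], [8], [9]
  1-simplices (19): [0,2], [0,5], [0,7], [0,9], [1,3], [1,7], [1,8], [1,9], [2,5], [2,6], [2,8], [2,9], [3,5], [4,8], [5,8], [6,7], [6,9], [7,8], [8,9]
  2-simplices (7): [0,2,5], [0,2,9], [1,7,8], [1,8,9], [2,5,8], [2,6,9], [2,8,9]

Hence C_0 ≅ Z^10, C_1 ≅ Z^19, C_2 ≅ Z^7.

Boundary ∂_1: C_1 → C_0 maps an edge to its endpoints' difference, ∂[p,q] = q − p.
This gives a 10×19 integer matrix of rank 9; reducing to Smith normal form yields diagonal entries (1,1,1,1,1,1,1,1,1).

Boundary ∂_2: C_2 → C_1 maps a triangle to the signed sum of its edges. For instance
  ∂[2,8,9] = [8,9] − [2,9] + [2,8],
  ∂[2,5,8] = [5,8] − [2,8] + [2,5].
The resulting 19×7 matrix has rank 7, and its Smith normal form has invariant factors (1,1,1,1,1,1,1).

Reading off H_k = ker ∂_k / im ∂_{k+1}:

  H_0: rank C_0 − rank ∂_1 = 10 − 9 = 1, and the invariant factors of ∂_1 are all 1, so H_0 = Z.
  H_1: rank ker ∂_1 − rank ∂_2 = (19 − 9) − 7 = 3, and the invariant factors of ∂_2 are all 1, so H_1 = Z^3.
  H_2: rank ker ∂_2 − rank ∂_3 = (7 − 7) − 0 = 0, and there is no ∂_3, so H_2 = 0.

H_0 ≅ Z,  H_1 ≅ Z^3,  H_2 = 0.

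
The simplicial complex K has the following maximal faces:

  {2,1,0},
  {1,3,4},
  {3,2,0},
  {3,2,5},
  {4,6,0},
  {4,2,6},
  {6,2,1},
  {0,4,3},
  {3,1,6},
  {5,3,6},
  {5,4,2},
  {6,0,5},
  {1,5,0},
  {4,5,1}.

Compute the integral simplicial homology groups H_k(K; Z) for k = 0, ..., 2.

H_0 = Z,  H_1 = Z^2,  H_2 = Z.

Order the vertices as 0 < 1 < 2 < 3 < 4 < 5 < 6. Listing each simplex with vertices in this order, K has dimension 2 with simplices:

  0-simplices (7): [0], [1], [2], [3], [4], [5], [6]
  1-simplices (21): [0,1], [0,2], [0,3], [0,4], [0,5], [0,6], [1,2], [1,3], [1,4], [1,5], [1,6], [2,3], [2,4], [2,5], [2,6], [3,4], [3,5], [3,6], [4,5], [4,6], [5,6]
  2-simplices (14): [0,1,2], [0,1,5], [0,2,3], [0,3,4], [0,4,6], [0,5,6], [1,2,6], [1,3,4], [1,3,6], [1,4,5], [2,3,5], [2,4,5], [2,4,6], [3,5,6]

Hence C_0 ≅ Z^7, C_1 ≅ Z^21, C_2 ≅ Z^14.

∂_1: C_1 → C_0 maps an edge to its endpoints' difference, ∂[p,q] = q − p. For instance
  ∂[1,2] = [2] − [1].
The resulting 7×21 matrix has rank 6, and its Smith normal form has invariant factors (1,1,1,1,1,1).

The boundary map ∂_2: C_2 → C_1 acts by ∂[p,q,r] = [q,r] − [p,r] + [p,q]. For instance
  ∂[1,4,5] = [4,5] − [1,5] + [1,4],
  ∂[2,4,6] = [4,6] − [2,6] + [2,4].
As a 21×14 matrix over Z this has rank 13, with invariant factors (1,1,1,1,1,1,1,1,1,1,1,1,1).

Reading off H_k = ker ∂_k / im ∂_{k+1}:

  H_0: rank C_0 − rank ∂_1 = 7 − 6 = 1, and the invariant factors of ∂_1 are all 1, so H_0 ≅ Z.
  H_1: rank ker ∂_1 − rank ∂_2 = (21 − 6) − 13 = 2, and the invariant factors of ∂_2 are all 1, so H_1 ≅ Z^2.
  H_2: rank ker ∂_2 − rank ∂_3 = (14 − 13) − 0 = 1, and there is no ∂_3, so H_2 ≅ Z.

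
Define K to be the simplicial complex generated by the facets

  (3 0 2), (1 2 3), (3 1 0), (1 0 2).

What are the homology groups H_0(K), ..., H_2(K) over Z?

H_0 ≅ Z,  H_1 = 0,  H_2 ≅ Z.

Take the total order 0 < 1 < 2 < 3 on the vertex set. Then K (dimension 2) consists of the simplices:

  0-simplices (4): [0], [1], [2], [3]
  1-simplices (6): [0,1], [0,2], [0,3], [1,2], [1,3], [2,3]
  2-simplices (4): [0,1,2], [0,1,3], [0,2,3], [1,2,3]

Hence C_0 ≅ Z^4, C_1 ≅ Z^6, C_2 ≅ Z^4.

The boundary map ∂_1: C_1 → C_0 maps an edge to its endpoints' difference, ∂[p,q] = q − p.
The 4×6 boundary matrix has rank 3 and Smith normal form diag(1,1,1).

∂_2: C_2 → C_1 maps a triangle to the signed sum of its edges. For instance
  ∂[0,2,3] = [2,3] − [0,3] + [0,2],
  ∂[0,1,3] = [1,3] − [0,3] + [0,1].
As a 6×4 matrix over Z this has rank 3, with invariant factors (1,1,1).

Computing H_k = (kernel of ∂_k) / (image of ∂_{k+1}):

  H_0: rank C_0 − rank ∂_1 = 4 − 3 = 1, and the invariant factors of ∂_1 are all 1, so H_0 = Z.
  H_1: rank ker ∂_1 − rank ∂_2 = (6 − 3) − 3 = 0, and the invariant factors of ∂_2 are all 1, so H_1 = 0.
  H_2: rank ker ∂_2 − rank ∂_3 = (4 − 3) − 0 = 1, and there is no ∂_3, so H_2 = Z.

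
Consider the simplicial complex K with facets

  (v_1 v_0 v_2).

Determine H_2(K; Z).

H_2 = 0.

We work with the vertex ordering v_0 < v_1 < v_2. The simplices of K, each written with vertices in increasing order, are:

  0-simplices (3): [v_0], [v_1], [v_2]
  1-simplices (3): [v_0,v_1], [v_0,v_2], [v_1,v_2]
  2-simplices (1): [v_0,v_1,v_2]

Hence C_0 ≅ Z^3, C_1 ≅ Z^3, C_2 ≅ Z^1.

The boundary map ∂_1: C_1 → C_0 is given by ∂[p,q] = [q] − [p].
The resulting 3×3 matrix has rank 2, and its Smith normal form has invariant factors (1,1).

The boundary map ∂_2: C_2 → C_1 maps a triangle to the signed sum of its edges. For instance
  ∂[v_0,v_1,v_2] = [v_1,v_2] − [v_0,v_2] + [v_0,v_1].
As a 3×1 matrix over Z this has rank 1, with invariant factors (1).

From H_k ≅ ker(∂_k) / im(∂_{k+1}) we obtain:

  H_2: rank ker ∂_2 − rank ∂_3 = (1 − 1) − 0 = 0, and there is no ∂_3, so H_2 = 0.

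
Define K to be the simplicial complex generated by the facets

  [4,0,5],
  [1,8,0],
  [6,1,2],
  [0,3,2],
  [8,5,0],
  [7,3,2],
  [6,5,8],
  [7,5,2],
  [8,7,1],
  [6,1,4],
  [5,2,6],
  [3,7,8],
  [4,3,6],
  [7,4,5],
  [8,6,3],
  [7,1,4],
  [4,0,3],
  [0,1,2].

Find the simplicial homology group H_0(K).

Take the total order 0 < 1 < 2 < 3 < 4 < 5 < 6 < 7 < 8 on the vertex set. Then K (dimension 2) consists of the simplices:

  0-simplices (9): [0], [1], [2], [3], [4], [5], [6], [7], [8]
  1-simplices (27): (27 of them)
  2-simplices (18): [0,1,2], [0,1,8], [0,2,3], [0,3,4], [0,4,5], [0,5,8], [1,2,6], [1,4,6], [1,4,7], [1,7,8], [2,3,7], [2,5,6], [2,5,7], [3,4,6], [3,6,8], [3,7,8], [4,5,7], [5,6,8]

Hence C_0 ≅ Z^9, C_1 ≅ Z^27, C_2 ≅ Z^18.

Boundary ∂_1: C_1 → C_0 maps an edge to its endpoints' difference, ∂[p,q] = q − p. For instance
  ∂[2,6] = [6] − [2].
The 9×27 boundary matrix has rank 8 and Smith normal form diag(1,1,1,1,1,1,1,1).

The boundary map ∂_2: C_2 → C_1 sends each 2-simplex [p,q,r] to [q,r] − [p,r] + [p,q]. For instance
  ∂[0,1,2] = [1,2] − [0,2] + [0,1],
  ∂[3,6,8] = [6,8] − [3,8] + [3,6].
As a 27×18 matrix over Z this has rank 17, with invariant factors (1,1,1,1,1,1,1,1,1,1,1,1,1,1,1,1,1).

Reading off H_k = ker ∂_k / im ∂_{k+1}:

  H_0: rank C_0 − rank ∂_1 = 9 − 8 = 1, and the invariant factors of ∂_1 are all 1, so H_0 = Z.

H_0 ≅ Z.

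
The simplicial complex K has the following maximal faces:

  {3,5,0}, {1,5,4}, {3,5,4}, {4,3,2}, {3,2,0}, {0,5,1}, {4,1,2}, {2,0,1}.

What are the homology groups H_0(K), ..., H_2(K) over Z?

H_0 ≅ Z,  H_1 = 0,  H_2 ≅ Z.

Fix the vertex order 0 < 1 < 2 < 3 < 4 < 5 and write every simplex with vertices in increasing order. Then dim K = 2 and the simplices of K are:

  0-simplices (6): [0], [1], [2], [3], [4], [5]
  1-simplices (12): [0,1], [0,2], [0,3], [0,5], [1,2], [1,4], [1,5], [2,3], [2,4], [3,4], [3,5], [4,5]
  2-simplices (8): [0,1,2], [0,1,5], [0,2,3], [0,3,5], [1,2,4], [1,4,5], [2,3,4], [3,4,5]

so the chain groups are C_0 ≅ Z^6, C_1 ≅ Z^12, C_2 ≅ Z^8.

∂_1: C_1 → C_0 sends each edge [p,q] (with p < q) to q − p. For instance
  ∂[0,2] = [2] − [0].
The 6×12 boundary matrix has rank 5 and Smith normal form diag(1,1,1,1,1).

∂_2: C_2 → C_1 acts by ∂[p,q,r] = [q,r] − [p,r] + [p,q]. For instance
  ∂[2,3,4] = [3,4] − [2,4] + [2,3],
  ∂[0,1,5] = [1,5] − [0,5] + [0,1].
The resulting 12×8 matrix has rank 7, and its Smith normal form has invariant factors (1,1,1,1,1,1,1).

Reading off H_k = ker ∂_k / im ∂_{k+1}:

  H_0: rank C_0 − rank ∂_1 = 6 − 5 = 1, and the invariant factors of ∂_1 are all 1, so H_0 ≅ Z.
  H_1: rank ker ∂_1 − rank ∂_2 = (12 − 5) − 7 = 0, and the invariant factors of ∂_2 are all 1, so H_1 ≅ 0.
  H_2: rank ker ∂_2 − rank ∂_3 = (8 − 7) − 0 = 1, and there is no ∂_3, so H_2 ≅ Z.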